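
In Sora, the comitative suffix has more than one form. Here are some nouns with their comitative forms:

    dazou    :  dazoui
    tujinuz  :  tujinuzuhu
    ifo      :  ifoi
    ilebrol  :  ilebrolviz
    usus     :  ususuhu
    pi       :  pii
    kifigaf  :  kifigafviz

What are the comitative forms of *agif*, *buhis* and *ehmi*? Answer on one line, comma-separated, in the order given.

agifviz, buhisuhu, ehmii

The pattern is sibilance of the final sound: -uhu when the stem ends in a sibilant (*tujinuz*, *usus*); -viz when the stem ends in a non-sibilant consonant (*ilebrol*, *kifigaf*); -i when the stem ends in a vowel (*dazou*, *ifo*, *pi*).
*agif* — final sound /f/ (a non-sibilant consonant) → -viz → *agifviz*.
*buhis*: final sound = /s/, a sibilant → -uhu → *buhisuhu*.
*ehmi*: final sound = /i/, a vowel → -i → *ehmii*.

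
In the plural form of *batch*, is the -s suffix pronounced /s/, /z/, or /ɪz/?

The stem *batch* ends in a sibilant (/s, z, ʃ, ʒ, tʃ, dʒ/).
The plural suffix surfaces as /ɪz/ after sibilants, /s/ after other voiceless consonants, and /z/ after other voiced sounds.
So the plural -s on *batch* is pronounced /ɪz/.

/ɪz/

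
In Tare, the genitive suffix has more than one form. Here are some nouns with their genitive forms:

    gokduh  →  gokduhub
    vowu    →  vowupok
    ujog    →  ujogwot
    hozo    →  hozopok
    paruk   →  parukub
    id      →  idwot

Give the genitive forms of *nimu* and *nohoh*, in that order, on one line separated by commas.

The alternation tracks the final sound of the stem — -ub when the stem ends in a voiceless consonant (*gokduh*, *paruk*); -wot when the stem ends in a voiced consonant (*ujog*, *id*); -pok when the stem ends in a vowel (*vowu*, *hozo*).
The final sound of *nimu* is /u/, which is a vowel, so the suffix is -pok, giving *nimupok*.
The final sound of *nohoh* is /h/, which is a voiceless consonant, so the suffix is -ub, giving *nohohub*.

nimupok, nohohub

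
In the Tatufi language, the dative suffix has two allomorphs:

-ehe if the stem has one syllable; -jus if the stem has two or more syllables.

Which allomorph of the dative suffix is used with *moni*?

-jus

*moni* (2 syllables) → -jus.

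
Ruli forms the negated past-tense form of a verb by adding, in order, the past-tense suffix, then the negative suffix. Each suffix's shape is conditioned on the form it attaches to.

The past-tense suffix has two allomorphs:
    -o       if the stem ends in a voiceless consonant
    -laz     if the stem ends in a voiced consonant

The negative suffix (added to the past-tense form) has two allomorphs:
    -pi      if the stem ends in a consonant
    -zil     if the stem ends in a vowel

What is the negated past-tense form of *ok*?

*ok*: final consonant = /k/, voiceless → -o → *oko*.
The past-tense form *oko* — final sound /o/ (a vowel) → -zil → *okozil*.

okozil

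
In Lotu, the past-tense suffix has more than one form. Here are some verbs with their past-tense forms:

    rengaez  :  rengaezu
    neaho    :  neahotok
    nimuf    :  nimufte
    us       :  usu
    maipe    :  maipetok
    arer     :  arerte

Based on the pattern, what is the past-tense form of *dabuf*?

dabufte

Looking at the final sound of each stem: -u when the stem ends in a sibilant (*rengaez*, *us*); -te when the stem ends in a non-sibilant consonant (*nimuf*, *arer*); -tok when the stem ends in a vowel (*neaho*, *maipe*).
*dabuf* — final sound /f/ (a non-sibilant consonant) → -te → *dabufte*.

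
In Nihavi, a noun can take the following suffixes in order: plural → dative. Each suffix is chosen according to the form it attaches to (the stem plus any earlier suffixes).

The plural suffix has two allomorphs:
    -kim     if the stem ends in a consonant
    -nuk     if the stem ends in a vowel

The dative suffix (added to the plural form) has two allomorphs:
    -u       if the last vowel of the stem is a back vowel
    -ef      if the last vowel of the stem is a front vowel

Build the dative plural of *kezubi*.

kezubinuku

Since the final sound of *kezubi* is /i/ (a vowel), it takes -nuk, giving *kezubinuk*.
The plural form *kezubinuk* — last vowel /u/ (a back vowel) → -u → *kezubinuku*.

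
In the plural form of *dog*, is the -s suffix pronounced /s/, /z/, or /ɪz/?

/z/

The stem *dog* ends in a voiced non-sibilant sound.
The plural suffix surfaces as /ɪz/ after sibilants, /s/ after other voiceless consonants, and /z/ after other voiced sounds.
So the plural -s on *dog* is pronounced /z/.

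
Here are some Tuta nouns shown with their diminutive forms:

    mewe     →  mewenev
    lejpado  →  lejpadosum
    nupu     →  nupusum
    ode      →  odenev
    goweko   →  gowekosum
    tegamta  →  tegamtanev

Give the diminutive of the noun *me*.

Looking at the last vowel of each stem: -sum when the last vowel of the stem is a rounded vowel (*lejpado*, *nupu*, *goweko*); -nev when the last vowel of the stem is an unrounded vowel (*mewe*, *ode*, *tegamta*).
*me* — last vowel /e/ (an unrounded vowel) → -nev → *menev*.

menev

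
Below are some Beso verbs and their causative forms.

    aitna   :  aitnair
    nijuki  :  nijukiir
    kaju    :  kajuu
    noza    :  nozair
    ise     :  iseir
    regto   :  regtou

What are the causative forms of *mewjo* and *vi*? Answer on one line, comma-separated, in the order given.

mewjou, viir

The suffix is conditioned by the last vowel: -u when the last vowel of the stem is a rounded vowel (*kaju*, *regto*); -ir when the last vowel of the stem is an unrounded vowel (*aitna*, *nijuki*, *noza*, *ise*).
*mewjo* — last vowel /o/ (a rounded vowel) → -u → *mewjou*.
*vi*: last vowel = /i/, an unrounded vowel → -ir → *viir*.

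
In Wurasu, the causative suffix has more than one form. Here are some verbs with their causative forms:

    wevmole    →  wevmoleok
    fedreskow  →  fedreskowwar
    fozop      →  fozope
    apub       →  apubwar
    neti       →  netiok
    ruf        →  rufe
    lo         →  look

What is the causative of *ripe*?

ripeok

The alternation tracks the final sound of the stem — -e when the stem ends in a voiceless consonant (*fozop*, *ruf*); -war when the stem ends in a voiced consonant (*fedreskow*, *apub*); -ok when the stem ends in a vowel (*wevmole*, *neti*, *lo*).
*ripe*: final sound = /e/, a vowel → -ok → *ripeok*.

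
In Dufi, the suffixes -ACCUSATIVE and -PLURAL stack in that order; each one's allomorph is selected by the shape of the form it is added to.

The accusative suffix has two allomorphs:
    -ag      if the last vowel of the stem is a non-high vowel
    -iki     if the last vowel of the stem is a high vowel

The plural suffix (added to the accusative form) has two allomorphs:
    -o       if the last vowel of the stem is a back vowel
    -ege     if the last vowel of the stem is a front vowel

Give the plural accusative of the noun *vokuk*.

vokukikiege

The last vowel of *vokuk* is /u/, which is a high vowel, so the accusative suffix is -iki, giving *vokukiki*.
Since the last vowel of the accusative form *vokukiki* is /i/ (a front vowel), it takes -ege, giving *vokukikiege*.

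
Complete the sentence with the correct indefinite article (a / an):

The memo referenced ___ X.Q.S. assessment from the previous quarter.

an

The indefinite article is chosen by the initial *sound* of the following word, not its spelling.
The initialism *X.Q.S.* is read letter by letter; the first letter, X, is pronounced /ɛks/, which begins with a vowel sound.
So the article is *an*: The memo referenced an X.Q.S. assessment from the previous quarter.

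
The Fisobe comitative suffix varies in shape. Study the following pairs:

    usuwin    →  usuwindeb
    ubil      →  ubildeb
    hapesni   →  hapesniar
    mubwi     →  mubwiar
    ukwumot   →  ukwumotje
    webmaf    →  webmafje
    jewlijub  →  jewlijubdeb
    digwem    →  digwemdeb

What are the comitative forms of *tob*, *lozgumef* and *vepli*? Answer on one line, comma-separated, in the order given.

tobdeb, lozgumefje, vepliar

Looking at the final sound of each stem: -je when the stem ends in a voiceless consonant (*ukwumot*, *webmaf*); -deb when the stem ends in a voiced consonant (*usuwin*, *ubil*, *jewlijub*, *digwem*); -ar when the stem ends in a vowel (*hapesni*, *mubwi*).
Since the final sound of *tob* is /b/ (a voiced consonant), it takes -deb, giving *tobdeb*.
*lozgumef*: final sound = /f/, a voiceless consonant → -je → *lozgumefje*.
The final sound of *vepli* is /i/, which is a vowel, so the suffix is -ar, giving *vepliar*.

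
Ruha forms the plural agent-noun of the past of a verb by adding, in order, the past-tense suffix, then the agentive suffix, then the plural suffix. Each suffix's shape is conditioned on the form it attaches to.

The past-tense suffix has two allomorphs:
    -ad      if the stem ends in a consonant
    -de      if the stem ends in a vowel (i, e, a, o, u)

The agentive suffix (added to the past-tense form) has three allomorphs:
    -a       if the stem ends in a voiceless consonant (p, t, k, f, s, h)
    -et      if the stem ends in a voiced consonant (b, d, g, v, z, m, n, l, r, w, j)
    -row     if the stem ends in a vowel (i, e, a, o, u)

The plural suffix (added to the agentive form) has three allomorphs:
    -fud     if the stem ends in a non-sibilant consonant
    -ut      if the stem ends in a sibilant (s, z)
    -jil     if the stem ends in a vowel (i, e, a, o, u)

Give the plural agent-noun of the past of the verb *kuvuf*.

kuvufadetfud

The final sound of *kuvuf* is /f/, which is a consonant, so the past-tense suffix is -ad, giving *kuvufad*.
Since the final sound of the past-tense form *kuvufad* is /d/ (a voiced consonant), it takes -et, giving *kuvufadet*.
Since the final sound of the agentive form *kuvufadet* is /t/ (a non-sibilant consonant), it takes -fud, giving *kuvufadetfud*.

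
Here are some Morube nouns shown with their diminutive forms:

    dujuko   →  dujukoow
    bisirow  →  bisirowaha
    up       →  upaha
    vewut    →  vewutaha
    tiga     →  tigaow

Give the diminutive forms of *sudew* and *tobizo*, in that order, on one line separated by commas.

sudewaha, tobizoow

Looking at the final sound of each stem: -aha when the stem ends in a consonant (*bisirow*, *up*, *vewut*); -ow when the stem ends in a vowel (*dujuko*, *tiga*).
The final sound of *sudew* is /w/, which is a consonant, so the suffix is -aha, giving *sudewaha*.
The final sound of *tobizo* is /o/, which is a vowel, so the suffix is -ow, giving *tobizoow*.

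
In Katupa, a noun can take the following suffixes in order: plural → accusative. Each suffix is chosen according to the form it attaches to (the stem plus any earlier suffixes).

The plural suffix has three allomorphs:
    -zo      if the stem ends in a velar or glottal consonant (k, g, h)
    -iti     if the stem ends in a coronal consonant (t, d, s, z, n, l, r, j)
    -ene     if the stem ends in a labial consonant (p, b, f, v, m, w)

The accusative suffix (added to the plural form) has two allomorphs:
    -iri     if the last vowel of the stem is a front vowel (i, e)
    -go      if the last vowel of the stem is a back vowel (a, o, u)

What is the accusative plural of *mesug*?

*mesug* — final consonant /g/ (velar/glottal) → -zo → *mesugzo*.
The last vowel of the plural form *mesugzo* is /o/, which is a back vowel, so the accusative suffix is -go, giving *mesugzogo*.

mesugzogo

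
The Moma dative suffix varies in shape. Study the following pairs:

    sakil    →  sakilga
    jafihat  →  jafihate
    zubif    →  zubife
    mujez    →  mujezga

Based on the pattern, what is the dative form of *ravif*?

The suffix is conditioned by the final consonant: -e when the stem ends in a voiceless consonant (*jafihat*, *zubif*); -ga when the stem ends in a voiced consonant (*sakil*, *mujez*).
*ravif*: final consonant = /f/, voiceless → -e → *ravife*.

ravife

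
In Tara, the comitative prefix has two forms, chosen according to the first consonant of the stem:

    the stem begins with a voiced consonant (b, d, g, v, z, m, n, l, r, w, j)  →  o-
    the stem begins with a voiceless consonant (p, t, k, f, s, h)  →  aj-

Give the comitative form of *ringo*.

*ringo* — first consonant /r/ (voiced) → o- → *oringo*.

oringo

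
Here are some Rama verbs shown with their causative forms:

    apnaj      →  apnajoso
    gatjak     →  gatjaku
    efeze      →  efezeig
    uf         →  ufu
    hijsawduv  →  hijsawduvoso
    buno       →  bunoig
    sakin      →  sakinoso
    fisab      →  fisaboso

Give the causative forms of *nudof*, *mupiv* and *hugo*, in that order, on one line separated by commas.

Looking at the final sound of each stem: -u when the stem ends in a voiceless consonant (*gatjak*, *uf*); -oso when the stem ends in a voiced consonant (*apnaj*, *hijsawduv*, *sakin*, *fisab*); -ig when the stem ends in a vowel (*efeze*, *buno*).
Since the final sound of *nudof* is /f/ (a voiceless consonant), it takes -u, giving *nudofu*.
*mupiv*: final sound = /v/, a voiced consonant → -oso → *mupivoso*.
The final sound of *hugo* is /o/, which is a vowel, so the suffix is -ig, giving *hugoig*.

nudofu, mupivoso, hugoig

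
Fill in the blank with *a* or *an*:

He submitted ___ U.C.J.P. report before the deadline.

The indefinite article is chosen by the initial *sound* of the following word, not its spelling.
The initialism *U.C.J.P.* is read letter by letter; the first letter, U, is pronounced /juː/, which begins with a consonant sound.
So the article is *a*: He submitted a U.C.J.P. report before the deadline.

a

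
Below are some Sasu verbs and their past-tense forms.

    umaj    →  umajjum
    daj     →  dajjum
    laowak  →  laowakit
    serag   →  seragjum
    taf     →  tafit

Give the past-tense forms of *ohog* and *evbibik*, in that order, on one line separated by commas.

ohogjum, evbibikit

The alternation tracks the final consonant of the stem — -it when the stem ends in a voiceless consonant (*laowak*, *taf*); -jum when the stem ends in a voiced consonant (*umaj*, *daj*, *serag*).
The final consonant of *ohog* is /g/, which is voiced, so the suffix is -jum, giving *ohogjum*.
Since the final consonant of *evbibik* is /k/ (voiceless), it takes -it, giving *evbibikit*.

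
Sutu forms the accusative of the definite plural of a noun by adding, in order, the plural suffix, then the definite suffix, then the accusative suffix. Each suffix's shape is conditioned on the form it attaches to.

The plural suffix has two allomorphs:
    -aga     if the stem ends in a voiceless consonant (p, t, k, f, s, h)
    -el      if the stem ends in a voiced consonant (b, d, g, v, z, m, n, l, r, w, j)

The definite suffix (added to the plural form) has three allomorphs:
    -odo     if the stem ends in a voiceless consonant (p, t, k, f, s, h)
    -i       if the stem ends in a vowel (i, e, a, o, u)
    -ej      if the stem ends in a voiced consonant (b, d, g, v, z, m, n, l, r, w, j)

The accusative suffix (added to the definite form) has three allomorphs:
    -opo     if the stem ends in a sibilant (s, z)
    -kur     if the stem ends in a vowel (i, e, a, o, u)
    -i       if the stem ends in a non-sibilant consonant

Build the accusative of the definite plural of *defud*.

*defud*: final consonant = /d/, voiced → -el → *defudel*.
The plural form *defudel*: final sound = /l/, a voiced consonant → -ej → *defudelej*.
The final sound of the definite form *defudelej* is /j/, which is a non-sibilant consonant, so the accusative suffix is -i, giving *defudeleji*.

defudeleji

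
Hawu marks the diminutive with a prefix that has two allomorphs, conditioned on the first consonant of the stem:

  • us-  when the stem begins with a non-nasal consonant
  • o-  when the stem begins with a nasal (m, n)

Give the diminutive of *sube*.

ussube

*sube*: first consonant = /s/, non-nasal → us- → *ussube*.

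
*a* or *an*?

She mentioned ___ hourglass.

an

The indefinite article is chosen by the initial *sound* of the following word, not its spelling.
*hourglass* begins with the sound /aʊ/ (silent h) — a vowel sound.
So the article is *an*: She mentioned an hourglass.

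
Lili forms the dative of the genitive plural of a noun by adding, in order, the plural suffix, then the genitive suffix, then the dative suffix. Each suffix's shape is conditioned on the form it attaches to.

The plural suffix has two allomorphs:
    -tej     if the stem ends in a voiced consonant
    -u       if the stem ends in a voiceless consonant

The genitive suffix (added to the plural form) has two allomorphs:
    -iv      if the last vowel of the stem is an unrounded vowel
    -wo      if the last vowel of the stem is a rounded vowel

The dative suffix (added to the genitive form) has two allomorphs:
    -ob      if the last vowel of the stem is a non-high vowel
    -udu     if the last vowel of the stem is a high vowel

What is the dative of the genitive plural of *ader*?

adertejivudu

The final consonant of *ader* is /r/, which is voiced, so the plural suffix is -tej, giving *adertej*.
Since the last vowel of the plural form *adertej* is /e/ (an unrounded vowel), it takes -iv, giving *adertejiv*.
The last vowel of the genitive form *adertejiv* is /i/, which is a high vowel, so the dative suffix is -udu, giving *adertejivudu*.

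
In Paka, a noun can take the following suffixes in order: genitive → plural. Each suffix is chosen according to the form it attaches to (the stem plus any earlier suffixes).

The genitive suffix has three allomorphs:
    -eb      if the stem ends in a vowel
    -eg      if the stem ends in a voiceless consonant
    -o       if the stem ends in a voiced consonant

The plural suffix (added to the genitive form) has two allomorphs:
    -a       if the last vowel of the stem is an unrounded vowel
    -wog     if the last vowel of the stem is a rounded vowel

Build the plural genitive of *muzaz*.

*muzaz* — final sound /z/ (a voiced consonant) → -o → *muzazo*.
The genitive form *muzazo* — last vowel /o/ (a rounded vowel) → -wog → *muzazowog*.

muzazowog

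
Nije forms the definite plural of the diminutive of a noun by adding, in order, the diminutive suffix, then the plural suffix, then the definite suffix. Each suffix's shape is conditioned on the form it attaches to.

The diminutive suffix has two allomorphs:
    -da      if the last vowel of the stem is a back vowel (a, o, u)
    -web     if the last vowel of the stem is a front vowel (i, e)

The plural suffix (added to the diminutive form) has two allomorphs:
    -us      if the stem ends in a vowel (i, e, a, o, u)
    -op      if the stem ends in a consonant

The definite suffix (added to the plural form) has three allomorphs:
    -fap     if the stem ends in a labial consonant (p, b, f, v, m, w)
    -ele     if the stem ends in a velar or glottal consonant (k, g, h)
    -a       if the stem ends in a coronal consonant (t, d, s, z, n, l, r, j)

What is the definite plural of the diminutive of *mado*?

Since the last vowel of *mado* is /o/ (a back vowel), it takes -da, giving *madoda*.
The final sound of the diminutive form *madoda* is /a/, which is a vowel, so the plural suffix is -us, giving *madodaus*.
Since the final consonant of the plural form *madodaus* is /s/ (coronal), it takes -a, giving *madodausa*.

madodausa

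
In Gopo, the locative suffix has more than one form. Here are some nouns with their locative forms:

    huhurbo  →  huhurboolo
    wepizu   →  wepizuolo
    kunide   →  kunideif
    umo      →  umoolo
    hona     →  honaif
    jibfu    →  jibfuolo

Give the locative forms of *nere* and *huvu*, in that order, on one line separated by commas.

nereif, huvuolo

The alternation tracks the last vowel of the stem — -olo when the last vowel of the stem is a rounded vowel (*huhurbo*, *wepizu*, *umo*, *jibfu*); -if when the last vowel of the stem is an unrounded vowel (*kunide*, *hona*).
Since the last vowel of *nere* is /e/ (an unrounded vowel), it takes -if, giving *nereif*.
The last vowel of *huvu* is /u/, which is a rounded vowel, so the suffix is -olo, giving *huvuolo*.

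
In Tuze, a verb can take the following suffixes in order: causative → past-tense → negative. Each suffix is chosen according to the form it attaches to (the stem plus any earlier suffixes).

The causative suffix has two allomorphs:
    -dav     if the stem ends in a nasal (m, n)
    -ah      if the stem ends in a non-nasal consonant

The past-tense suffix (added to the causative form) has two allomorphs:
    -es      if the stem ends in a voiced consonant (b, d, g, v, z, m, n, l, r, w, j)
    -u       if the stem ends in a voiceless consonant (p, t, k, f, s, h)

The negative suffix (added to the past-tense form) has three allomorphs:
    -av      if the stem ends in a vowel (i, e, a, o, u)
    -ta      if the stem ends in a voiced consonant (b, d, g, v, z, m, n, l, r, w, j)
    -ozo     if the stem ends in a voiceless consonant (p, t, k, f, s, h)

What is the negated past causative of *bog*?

Since the final consonant of *bog* is /g/ (non-nasal), it takes -ah, giving *bogah*.
The causative form *bogah*: final consonant = /h/, voiceless → -u → *bogahu*.
The past-tense form *bogahu*: final sound = /u/, a vowel → -av → *bogahuav*.

bogahuav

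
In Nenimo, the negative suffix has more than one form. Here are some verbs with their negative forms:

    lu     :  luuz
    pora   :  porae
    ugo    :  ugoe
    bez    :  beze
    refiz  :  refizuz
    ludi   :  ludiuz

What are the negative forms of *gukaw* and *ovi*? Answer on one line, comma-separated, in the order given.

gukawe, oviuz

The suffix is conditioned by the last vowel: -uz when the last vowel of the stem is a high vowel (*lu*, *refiz*, *ludi*); -e when the last vowel of the stem is a non-high vowel (*pora*, *ugo*, *bez*).
*gukaw*: last vowel = /a/, a non-high vowel → -e → *gukawe*.
Since the last vowel of *ovi* is /i/ (a high vowel), it takes -uz, giving *oviuz*.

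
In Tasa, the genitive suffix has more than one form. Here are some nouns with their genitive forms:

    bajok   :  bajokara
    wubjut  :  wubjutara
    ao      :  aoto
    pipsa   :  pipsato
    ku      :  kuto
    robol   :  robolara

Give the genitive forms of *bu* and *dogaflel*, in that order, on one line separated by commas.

buto, dogaflelara

Looking at the final sound of each stem: -ara when the stem ends in a consonant (*bajok*, *wubjut*, *robol*); -to when the stem ends in a vowel (*ao*, *pipsa*, *ku*).
Since the final sound of *bu* is /u/ (a vowel), it takes -to, giving *buto*.
Since the final sound of *dogaflel* is /l/ (a consonant), it takes -ara, giving *dogaflelara*.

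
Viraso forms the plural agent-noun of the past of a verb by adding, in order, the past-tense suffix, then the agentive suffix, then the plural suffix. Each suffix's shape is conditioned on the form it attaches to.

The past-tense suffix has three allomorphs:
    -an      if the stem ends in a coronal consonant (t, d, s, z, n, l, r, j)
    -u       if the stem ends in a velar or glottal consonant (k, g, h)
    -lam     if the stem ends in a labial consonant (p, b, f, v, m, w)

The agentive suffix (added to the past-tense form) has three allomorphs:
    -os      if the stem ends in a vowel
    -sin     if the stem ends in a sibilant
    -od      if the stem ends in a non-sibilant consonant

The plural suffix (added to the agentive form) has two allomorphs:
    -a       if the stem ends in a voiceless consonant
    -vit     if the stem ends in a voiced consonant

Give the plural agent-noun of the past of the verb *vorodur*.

voroduranodvit

Since the final consonant of *vorodur* is /r/ (coronal), it takes -an, giving *voroduran*.
The past-tense form *voroduran* — final sound /n/ (a non-sibilant consonant) → -od → *voroduranod*.
The agentive form *voroduranod*: final consonant = /d/, voiced → -vit → *voroduranodvit*.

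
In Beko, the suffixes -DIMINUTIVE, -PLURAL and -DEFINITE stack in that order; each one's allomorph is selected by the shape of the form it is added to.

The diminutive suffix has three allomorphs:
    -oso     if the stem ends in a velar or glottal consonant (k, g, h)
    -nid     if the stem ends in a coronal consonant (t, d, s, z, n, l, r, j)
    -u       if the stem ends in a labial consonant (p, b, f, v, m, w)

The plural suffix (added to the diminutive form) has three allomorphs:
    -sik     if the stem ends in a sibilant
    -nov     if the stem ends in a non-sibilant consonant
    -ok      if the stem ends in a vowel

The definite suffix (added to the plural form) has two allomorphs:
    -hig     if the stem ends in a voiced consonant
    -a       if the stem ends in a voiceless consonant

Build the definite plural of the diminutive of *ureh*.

Since the final consonant of *ureh* is /h/ (velar/glottal), it takes -oso, giving *urehoso*.
Since the final sound of the diminutive form *urehoso* is /o/ (a vowel), it takes -ok, giving *urehosook*.
The plural form *urehosook* — final consonant /k/ (voiceless) → -a → *urehosooka*.

urehosooka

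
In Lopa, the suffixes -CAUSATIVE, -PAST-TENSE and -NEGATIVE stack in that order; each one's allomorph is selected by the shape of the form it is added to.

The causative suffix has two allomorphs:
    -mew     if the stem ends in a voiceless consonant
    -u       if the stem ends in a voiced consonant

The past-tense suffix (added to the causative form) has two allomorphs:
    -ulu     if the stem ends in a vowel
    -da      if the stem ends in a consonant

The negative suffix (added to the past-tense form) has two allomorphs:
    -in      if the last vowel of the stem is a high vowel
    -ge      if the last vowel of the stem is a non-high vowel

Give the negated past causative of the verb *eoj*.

*eoj* — final consonant /j/ (voiced) → -u → *eoju*.
The causative form *eoju*: final sound = /u/, a vowel → -ulu → *eojuulu*.
The past-tense form *eojuulu* — last vowel /u/ (a high vowel) → -in → *eojuuluin*.

eojuuluin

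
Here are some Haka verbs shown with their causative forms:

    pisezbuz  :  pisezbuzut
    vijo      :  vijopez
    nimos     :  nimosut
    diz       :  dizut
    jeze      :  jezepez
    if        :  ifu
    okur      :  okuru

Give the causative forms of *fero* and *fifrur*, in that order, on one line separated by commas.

The pattern is sibilance of the final sound: -ut when the stem ends in a sibilant (*pisezbuz*, *nimos*, *diz*); -u when the stem ends in a non-sibilant consonant (*if*, *okur*); -pez when the stem ends in a vowel (*vijo*, *jeze*).
*fero* — final sound /o/ (a vowel) → -pez → *feropez*.
*fifrur*: final sound = /r/, a non-sibilant consonant → -u → *fifruru*.

feropez, fifruru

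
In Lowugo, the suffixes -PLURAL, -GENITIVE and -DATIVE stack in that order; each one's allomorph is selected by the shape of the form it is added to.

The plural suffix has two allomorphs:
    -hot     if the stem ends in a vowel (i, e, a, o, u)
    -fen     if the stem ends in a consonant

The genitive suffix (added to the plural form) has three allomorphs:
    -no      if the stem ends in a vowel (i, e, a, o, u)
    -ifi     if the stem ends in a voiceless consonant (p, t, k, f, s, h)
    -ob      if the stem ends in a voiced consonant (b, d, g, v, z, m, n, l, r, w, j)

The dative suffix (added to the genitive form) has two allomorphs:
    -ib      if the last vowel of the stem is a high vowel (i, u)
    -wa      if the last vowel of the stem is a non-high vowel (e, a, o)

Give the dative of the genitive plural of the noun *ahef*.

Since the final sound of *ahef* is /f/ (a consonant), it takes -fen, giving *aheffen*.
The final sound of the plural form *aheffen* is /n/, which is a voiced consonant, so the genitive suffix is -ob, giving *aheffenob*.
The genitive form *aheffenob* — last vowel /o/ (a non-high vowel) → -wa → *aheffenobwa*.

aheffenobwa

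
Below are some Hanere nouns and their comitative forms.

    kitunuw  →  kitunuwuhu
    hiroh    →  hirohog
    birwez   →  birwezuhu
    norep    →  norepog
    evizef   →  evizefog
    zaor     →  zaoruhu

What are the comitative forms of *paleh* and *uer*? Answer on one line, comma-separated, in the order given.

The alternation tracks the final consonant of the stem — -og when the stem ends in a voiceless consonant (*hiroh*, *norep*, *evizef*); -uhu when the stem ends in a voiced consonant (*kitunuw*, *birwez*, *zaor*).
The final consonant of *paleh* is /h/, which is voiceless, so the suffix is -og, giving *palehog*.
*uer* — final consonant /r/ (voiced) → -uhu → *ueruhu*.

palehog, ueruhu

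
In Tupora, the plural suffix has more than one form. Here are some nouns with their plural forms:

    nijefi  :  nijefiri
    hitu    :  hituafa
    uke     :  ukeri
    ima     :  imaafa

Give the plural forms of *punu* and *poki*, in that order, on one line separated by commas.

Looking at the last vowel of each stem: -ri when the last vowel of the stem is a front vowel (*nijefi*, *uke*); -afa when the last vowel of the stem is a back vowel (*hitu*, *ima*).
*punu* — last vowel /u/ (a back vowel) → -afa → *punuafa*.
*poki*: last vowel = /i/, a front vowel → -ri → *pokiri*.

punuafa, pokiri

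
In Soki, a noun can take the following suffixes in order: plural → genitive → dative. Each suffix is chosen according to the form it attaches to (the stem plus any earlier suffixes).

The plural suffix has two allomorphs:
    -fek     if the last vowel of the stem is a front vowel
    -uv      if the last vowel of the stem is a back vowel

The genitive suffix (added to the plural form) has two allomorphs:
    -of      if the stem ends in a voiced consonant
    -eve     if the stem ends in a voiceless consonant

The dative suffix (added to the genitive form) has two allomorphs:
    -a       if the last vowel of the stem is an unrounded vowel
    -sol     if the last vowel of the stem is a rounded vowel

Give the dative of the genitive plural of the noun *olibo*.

olibouvofsol

*olibo*: last vowel = /o/, a back vowel → -uv → *olibouv*.
The plural form *olibouv* — final consonant /v/ (voiced) → -of → *olibouvof*.
The genitive form *olibouvof* — last vowel /o/ (a rounded vowel) → -sol → *olibouvofsol*.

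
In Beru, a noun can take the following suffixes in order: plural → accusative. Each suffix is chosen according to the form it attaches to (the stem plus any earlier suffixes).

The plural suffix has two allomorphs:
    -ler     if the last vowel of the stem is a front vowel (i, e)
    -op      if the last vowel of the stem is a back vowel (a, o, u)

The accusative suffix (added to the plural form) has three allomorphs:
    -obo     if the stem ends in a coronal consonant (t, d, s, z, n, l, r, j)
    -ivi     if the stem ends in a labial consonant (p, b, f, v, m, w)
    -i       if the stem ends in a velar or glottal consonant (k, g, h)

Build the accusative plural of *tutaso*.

The last vowel of *tutaso* is /o/, which is a back vowel, so the plural suffix is -op, giving *tutasoop*.
The plural form *tutasoop*: final consonant = /p/, labial → -ivi → *tutasoopivi*.

tutasoopivi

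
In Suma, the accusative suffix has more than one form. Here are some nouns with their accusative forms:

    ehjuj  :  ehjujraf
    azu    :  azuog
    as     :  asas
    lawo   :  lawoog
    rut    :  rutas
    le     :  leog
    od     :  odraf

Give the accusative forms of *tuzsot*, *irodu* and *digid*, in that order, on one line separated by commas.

The pattern is voicing of the final sound: -as when the stem ends in a voiceless consonant (*as*, *rut*); -raf when the stem ends in a voiced consonant (*ehjuj*, *od*); -og when the stem ends in a vowel (*azu*, *lawo*, *le*).
Since the final sound of *tuzsot* is /t/ (a voiceless consonant), it takes -as, giving *tuzsotas*.
*irodu* — final sound /u/ (a vowel) → -og → *iroduog*.
*digid* — final sound /d/ (a voiced consonant) → -raf → *digidraf*.

tuzsotas, iroduog, digidraf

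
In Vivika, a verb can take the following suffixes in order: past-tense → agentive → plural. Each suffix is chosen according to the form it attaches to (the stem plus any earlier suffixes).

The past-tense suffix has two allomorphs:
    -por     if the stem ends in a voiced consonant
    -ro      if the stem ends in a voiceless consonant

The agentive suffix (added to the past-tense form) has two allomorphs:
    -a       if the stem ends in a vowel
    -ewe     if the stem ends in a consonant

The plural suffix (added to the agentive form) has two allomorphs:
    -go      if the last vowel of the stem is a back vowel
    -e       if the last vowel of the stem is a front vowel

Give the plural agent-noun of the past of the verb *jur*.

*jur*: final consonant = /r/, voiced → -por → *jurpor*.
The final sound of the past-tense form *jurpor* is /r/, which is a consonant, so the agentive suffix is -ewe, giving *jurporewe*.
The last vowel of the agentive form *jurporewe* is /e/, which is a front vowel, so the plural suffix is -e, giving *jurporewee*.

jurporewee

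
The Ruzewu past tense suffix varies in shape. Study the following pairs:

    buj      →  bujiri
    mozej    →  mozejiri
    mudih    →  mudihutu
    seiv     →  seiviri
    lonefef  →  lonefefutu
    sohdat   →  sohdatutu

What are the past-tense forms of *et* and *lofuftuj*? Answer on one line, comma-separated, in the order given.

etutu, lofuftujiri

The pattern is voicing of the final consonant: -utu when the stem ends in a voiceless consonant (*mudih*, *lonefef*, *sohdat*); -iri when the stem ends in a voiced consonant (*buj*, *mozej*, *seiv*).
Since the final consonant of *et* is /t/ (voiceless), it takes -utu, giving *etutu*.
*lofuftuj* — final consonant /j/ (voiced) → -iri → *lofuftujiri*.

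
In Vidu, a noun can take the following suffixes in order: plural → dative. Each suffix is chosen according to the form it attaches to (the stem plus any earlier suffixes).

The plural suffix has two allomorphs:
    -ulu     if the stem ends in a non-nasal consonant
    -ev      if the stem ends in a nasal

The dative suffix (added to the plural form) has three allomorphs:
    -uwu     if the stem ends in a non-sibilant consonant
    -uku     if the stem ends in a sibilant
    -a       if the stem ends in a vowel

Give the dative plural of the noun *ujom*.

*ujom*: final consonant = /m/, a nasal → -ev → *ujomev*.
Since the final sound of the plural form *ujomev* is /v/ (a non-sibilant consonant), it takes -uwu, giving *ujomevuwu*.

ujomevuwu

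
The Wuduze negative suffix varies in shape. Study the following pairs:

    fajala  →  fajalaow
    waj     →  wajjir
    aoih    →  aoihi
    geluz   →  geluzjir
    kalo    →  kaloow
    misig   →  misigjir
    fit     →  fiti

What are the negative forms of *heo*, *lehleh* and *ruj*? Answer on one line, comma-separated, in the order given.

heoow, lehlehi, rujjir

Looking at the final sound of each stem: -i when the stem ends in a voiceless consonant (*aoih*, *fit*); -jir when the stem ends in a voiced consonant (*waj*, *geluz*, *misig*); -ow when the stem ends in a vowel (*fajala*, *kalo*).
*heo*: final sound = /o/, a vowel → -ow → *heoow*.
*lehleh* — final sound /h/ (a voiceless consonant) → -i → *lehlehi*.
Since the final sound of *ruj* is /j/ (a voiced consonant), it takes -jir, giving *rujjir*.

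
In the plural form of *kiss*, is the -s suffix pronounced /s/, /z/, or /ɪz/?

The stem *kiss* ends in a sibilant (/s, z, ʃ, ʒ, tʃ, dʒ/).
The plural suffix surfaces as /ɪz/ after sibilants, /s/ after other voiceless consonants, and /z/ after other voiced sounds.
So the plural -s on *kiss* is pronounced /ɪz/.

/ɪz/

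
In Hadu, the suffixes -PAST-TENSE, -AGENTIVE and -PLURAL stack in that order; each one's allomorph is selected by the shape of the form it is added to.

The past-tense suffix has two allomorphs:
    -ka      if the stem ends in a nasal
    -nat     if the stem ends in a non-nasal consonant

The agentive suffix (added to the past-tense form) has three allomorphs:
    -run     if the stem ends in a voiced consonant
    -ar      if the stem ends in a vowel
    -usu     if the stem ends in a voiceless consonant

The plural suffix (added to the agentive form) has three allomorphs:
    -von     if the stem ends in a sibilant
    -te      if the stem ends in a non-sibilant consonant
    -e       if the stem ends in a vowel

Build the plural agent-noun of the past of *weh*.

*weh* — final consonant /h/ (non-nasal) → -nat → *wehnat*.
The past-tense form *wehnat* — final sound /t/ (a voiceless consonant) → -usu → *wehnatusu*.
The agentive form *wehnatusu* — final sound /u/ (a vowel) → -e → *wehnatusue*.

wehnatusue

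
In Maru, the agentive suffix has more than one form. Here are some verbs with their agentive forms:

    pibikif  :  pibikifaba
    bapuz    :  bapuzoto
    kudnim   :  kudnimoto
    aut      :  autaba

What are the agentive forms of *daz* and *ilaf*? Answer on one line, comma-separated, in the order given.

Looking at the final consonant of each stem: -aba when the stem ends in a voiceless consonant (*pibikif*, *aut*); -oto when the stem ends in a voiced consonant (*bapuz*, *kudnim*).
*daz* — final consonant /z/ (voiced) → -oto → *dazoto*.
Since the final consonant of *ilaf* is /f/ (voiceless), it takes -aba, giving *ilafaba*.

dazoto, ilafaba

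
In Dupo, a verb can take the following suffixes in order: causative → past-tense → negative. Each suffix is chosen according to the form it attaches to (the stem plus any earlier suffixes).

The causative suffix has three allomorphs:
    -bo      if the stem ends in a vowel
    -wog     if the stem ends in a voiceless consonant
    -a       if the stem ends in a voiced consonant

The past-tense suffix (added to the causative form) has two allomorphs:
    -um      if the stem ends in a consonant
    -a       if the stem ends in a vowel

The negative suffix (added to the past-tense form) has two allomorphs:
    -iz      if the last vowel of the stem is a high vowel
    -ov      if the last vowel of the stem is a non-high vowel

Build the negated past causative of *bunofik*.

*bunofik*: final sound = /k/, a voiceless consonant → -wog → *bunofikwog*.
The causative form *bunofikwog*: final sound = /g/, a consonant → -um → *bunofikwogum*.
The past-tense form *bunofikwogum* — last vowel /u/ (a high vowel) → -iz → *bunofikwogumiz*.

bunofikwogumiz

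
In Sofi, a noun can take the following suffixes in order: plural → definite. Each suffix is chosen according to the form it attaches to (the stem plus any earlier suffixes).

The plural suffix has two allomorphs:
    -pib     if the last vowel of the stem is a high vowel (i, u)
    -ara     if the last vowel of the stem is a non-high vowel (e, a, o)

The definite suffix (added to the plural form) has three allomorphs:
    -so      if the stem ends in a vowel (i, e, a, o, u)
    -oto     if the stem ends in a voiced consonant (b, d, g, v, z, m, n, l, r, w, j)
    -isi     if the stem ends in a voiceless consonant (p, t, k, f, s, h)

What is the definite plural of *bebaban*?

*bebaban* — last vowel /a/ (a non-high vowel) → -ara → *bebabanara*.
The plural form *bebabanara*: final sound = /a/, a vowel → -so → *bebabanaraso*.

bebabanaraso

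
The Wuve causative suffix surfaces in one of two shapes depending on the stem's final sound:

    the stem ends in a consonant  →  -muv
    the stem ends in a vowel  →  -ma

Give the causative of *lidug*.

*lidug*: final sound = /g/, a consonant → -muv → *lidugmuv*.

lidugmuv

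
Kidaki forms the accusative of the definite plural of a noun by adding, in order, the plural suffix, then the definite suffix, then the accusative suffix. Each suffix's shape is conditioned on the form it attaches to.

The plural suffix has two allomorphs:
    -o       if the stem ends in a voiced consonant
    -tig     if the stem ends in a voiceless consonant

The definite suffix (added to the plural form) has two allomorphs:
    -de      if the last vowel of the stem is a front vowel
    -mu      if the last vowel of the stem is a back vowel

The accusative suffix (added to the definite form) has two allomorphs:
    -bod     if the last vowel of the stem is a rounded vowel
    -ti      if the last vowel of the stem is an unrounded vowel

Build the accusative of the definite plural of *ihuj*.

ihujomubod

Since the final consonant of *ihuj* is /j/ (voiced), it takes -o, giving *ihujo*.
The plural form *ihujo* — last vowel /o/ (a back vowel) → -mu → *ihujomu*.
The definite form *ihujomu* — last vowel /u/ (a rounded vowel) → -bod → *ihujomubod*.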